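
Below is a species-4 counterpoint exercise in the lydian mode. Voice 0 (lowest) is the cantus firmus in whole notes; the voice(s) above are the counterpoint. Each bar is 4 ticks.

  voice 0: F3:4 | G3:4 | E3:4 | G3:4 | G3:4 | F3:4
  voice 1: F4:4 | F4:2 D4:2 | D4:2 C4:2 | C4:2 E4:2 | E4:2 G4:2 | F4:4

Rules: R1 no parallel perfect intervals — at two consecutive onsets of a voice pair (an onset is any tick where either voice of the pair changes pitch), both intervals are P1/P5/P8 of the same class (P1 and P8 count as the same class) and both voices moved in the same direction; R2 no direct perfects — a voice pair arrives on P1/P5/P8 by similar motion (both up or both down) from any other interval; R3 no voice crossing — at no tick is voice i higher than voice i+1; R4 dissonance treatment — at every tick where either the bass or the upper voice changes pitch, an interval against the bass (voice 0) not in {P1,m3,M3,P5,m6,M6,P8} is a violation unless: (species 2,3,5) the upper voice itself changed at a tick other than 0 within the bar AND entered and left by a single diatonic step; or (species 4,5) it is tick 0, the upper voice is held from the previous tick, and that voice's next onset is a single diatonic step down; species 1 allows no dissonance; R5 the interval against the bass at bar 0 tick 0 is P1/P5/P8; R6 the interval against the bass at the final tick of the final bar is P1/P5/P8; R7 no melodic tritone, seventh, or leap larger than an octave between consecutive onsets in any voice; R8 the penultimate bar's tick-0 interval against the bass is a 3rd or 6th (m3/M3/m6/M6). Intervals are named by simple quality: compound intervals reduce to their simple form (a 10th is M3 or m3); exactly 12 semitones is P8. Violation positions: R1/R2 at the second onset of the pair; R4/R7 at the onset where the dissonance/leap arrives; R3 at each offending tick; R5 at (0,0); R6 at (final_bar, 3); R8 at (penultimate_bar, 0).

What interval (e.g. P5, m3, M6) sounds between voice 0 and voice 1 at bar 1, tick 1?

voice 0=G3 voice 1=F4 -> m7

m7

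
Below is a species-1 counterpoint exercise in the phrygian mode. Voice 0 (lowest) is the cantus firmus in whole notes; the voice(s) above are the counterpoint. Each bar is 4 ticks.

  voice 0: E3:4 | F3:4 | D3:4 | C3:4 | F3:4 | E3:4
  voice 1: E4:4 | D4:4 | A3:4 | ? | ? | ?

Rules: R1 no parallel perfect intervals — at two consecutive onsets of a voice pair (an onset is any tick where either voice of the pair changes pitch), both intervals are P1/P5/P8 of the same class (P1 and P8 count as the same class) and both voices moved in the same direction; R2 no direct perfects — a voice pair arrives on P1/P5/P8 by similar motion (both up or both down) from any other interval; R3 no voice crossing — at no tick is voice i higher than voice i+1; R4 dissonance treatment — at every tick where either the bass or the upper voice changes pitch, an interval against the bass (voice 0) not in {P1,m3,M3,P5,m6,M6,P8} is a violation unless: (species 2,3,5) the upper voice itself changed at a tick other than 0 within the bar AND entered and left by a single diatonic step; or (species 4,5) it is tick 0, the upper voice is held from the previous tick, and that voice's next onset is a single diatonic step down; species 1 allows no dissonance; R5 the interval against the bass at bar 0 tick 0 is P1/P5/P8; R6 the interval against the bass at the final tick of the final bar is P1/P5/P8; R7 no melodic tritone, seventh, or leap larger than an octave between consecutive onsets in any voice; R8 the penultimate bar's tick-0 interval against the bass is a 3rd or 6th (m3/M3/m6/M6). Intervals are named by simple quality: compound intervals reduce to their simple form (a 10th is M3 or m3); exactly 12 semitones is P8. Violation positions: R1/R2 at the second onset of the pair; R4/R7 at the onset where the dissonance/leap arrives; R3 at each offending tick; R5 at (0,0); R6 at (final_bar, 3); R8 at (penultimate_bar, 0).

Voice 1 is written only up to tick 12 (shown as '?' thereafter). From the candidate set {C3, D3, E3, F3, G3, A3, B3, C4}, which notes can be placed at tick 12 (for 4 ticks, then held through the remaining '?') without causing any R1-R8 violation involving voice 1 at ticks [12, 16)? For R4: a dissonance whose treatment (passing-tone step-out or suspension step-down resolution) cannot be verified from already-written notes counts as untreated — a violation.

C3: violates R2
D3: violates R4
E3: legal
F3: violates R4
G3: violates R1
A3: legal
B3: violates R4
C4: legal

{A3, C4, E3}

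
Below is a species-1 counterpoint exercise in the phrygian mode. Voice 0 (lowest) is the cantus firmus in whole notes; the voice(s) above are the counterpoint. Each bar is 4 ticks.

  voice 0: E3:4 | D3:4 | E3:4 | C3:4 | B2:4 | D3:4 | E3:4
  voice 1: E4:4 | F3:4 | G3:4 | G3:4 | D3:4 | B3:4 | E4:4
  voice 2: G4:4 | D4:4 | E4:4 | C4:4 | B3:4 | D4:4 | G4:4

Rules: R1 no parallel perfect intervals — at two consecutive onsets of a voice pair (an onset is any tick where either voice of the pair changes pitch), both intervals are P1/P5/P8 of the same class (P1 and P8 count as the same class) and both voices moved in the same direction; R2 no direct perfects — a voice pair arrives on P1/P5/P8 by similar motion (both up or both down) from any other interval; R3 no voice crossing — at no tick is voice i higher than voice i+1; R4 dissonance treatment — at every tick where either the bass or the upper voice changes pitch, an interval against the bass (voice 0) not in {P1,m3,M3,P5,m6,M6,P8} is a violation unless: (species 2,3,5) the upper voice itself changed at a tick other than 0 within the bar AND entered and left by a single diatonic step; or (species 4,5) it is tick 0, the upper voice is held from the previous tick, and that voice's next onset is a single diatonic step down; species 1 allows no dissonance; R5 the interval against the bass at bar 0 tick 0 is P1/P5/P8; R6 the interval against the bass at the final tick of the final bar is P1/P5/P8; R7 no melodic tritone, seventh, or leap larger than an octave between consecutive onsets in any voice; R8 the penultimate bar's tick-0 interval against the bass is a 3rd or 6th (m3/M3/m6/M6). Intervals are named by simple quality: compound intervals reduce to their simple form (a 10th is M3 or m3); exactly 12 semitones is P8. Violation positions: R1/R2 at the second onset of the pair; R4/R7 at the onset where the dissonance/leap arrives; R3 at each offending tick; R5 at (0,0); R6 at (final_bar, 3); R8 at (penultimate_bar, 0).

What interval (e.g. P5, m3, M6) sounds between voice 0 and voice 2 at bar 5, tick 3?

voice 0=D3 voice 2=D4 -> P8

P8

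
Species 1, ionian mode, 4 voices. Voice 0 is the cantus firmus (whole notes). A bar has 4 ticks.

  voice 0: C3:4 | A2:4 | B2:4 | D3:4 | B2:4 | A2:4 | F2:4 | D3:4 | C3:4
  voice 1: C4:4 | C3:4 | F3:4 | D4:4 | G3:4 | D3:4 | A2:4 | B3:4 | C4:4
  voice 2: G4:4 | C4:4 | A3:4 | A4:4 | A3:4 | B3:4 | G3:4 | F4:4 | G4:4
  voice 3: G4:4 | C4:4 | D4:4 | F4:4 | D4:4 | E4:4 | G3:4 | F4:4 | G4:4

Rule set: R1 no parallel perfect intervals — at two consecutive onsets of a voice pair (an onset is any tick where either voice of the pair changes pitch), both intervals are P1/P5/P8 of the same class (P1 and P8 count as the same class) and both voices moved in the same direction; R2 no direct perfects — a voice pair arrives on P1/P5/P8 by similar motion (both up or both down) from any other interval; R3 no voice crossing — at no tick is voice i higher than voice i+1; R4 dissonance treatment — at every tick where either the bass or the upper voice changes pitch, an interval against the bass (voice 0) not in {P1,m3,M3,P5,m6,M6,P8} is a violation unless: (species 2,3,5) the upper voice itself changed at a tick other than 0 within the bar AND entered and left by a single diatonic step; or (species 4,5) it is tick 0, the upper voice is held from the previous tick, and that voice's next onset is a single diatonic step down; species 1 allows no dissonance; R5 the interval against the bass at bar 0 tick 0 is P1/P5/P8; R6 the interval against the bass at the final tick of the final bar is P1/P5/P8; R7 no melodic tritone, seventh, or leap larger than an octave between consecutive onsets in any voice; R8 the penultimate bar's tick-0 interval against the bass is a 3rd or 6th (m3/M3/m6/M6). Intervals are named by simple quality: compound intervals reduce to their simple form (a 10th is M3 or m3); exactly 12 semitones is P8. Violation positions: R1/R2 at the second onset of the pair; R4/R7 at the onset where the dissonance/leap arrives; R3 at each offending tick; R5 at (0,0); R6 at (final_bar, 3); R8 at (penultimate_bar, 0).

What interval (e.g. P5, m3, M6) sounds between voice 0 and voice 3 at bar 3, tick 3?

m3

voice 0=D3 voice 3=F4 -> m3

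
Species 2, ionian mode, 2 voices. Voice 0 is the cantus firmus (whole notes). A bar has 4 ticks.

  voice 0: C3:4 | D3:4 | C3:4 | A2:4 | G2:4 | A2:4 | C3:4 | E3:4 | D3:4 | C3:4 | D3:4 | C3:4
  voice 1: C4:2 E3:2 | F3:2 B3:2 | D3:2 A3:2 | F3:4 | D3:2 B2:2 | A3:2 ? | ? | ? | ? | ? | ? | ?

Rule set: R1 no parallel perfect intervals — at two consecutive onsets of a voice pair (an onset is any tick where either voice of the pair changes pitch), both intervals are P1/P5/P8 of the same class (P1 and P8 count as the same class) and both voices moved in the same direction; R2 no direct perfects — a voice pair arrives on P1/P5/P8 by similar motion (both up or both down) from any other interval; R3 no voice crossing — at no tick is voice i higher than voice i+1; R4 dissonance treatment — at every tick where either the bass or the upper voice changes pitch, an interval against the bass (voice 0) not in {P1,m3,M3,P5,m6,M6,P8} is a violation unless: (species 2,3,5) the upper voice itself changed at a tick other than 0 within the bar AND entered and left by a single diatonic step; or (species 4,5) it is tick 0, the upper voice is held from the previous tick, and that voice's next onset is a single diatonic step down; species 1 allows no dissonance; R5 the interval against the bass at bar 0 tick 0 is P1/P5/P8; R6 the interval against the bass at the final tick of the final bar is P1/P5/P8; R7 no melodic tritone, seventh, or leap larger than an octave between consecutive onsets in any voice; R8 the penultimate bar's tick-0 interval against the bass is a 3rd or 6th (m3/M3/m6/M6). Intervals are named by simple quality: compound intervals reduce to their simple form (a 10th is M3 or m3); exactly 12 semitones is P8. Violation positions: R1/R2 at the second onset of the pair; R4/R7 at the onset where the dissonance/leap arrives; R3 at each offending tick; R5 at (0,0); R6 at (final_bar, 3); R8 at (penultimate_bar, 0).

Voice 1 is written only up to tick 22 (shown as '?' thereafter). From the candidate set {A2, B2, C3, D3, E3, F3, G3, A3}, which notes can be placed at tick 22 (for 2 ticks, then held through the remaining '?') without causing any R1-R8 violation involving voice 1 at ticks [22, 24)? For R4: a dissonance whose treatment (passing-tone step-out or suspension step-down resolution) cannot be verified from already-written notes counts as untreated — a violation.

{A2, A3, C3, E3, F3}

A2: legal
B2: violates R4,R7
C3: legal
D3: violates R4
E3: legal
F3: legal
G3: violates R4
A3: legal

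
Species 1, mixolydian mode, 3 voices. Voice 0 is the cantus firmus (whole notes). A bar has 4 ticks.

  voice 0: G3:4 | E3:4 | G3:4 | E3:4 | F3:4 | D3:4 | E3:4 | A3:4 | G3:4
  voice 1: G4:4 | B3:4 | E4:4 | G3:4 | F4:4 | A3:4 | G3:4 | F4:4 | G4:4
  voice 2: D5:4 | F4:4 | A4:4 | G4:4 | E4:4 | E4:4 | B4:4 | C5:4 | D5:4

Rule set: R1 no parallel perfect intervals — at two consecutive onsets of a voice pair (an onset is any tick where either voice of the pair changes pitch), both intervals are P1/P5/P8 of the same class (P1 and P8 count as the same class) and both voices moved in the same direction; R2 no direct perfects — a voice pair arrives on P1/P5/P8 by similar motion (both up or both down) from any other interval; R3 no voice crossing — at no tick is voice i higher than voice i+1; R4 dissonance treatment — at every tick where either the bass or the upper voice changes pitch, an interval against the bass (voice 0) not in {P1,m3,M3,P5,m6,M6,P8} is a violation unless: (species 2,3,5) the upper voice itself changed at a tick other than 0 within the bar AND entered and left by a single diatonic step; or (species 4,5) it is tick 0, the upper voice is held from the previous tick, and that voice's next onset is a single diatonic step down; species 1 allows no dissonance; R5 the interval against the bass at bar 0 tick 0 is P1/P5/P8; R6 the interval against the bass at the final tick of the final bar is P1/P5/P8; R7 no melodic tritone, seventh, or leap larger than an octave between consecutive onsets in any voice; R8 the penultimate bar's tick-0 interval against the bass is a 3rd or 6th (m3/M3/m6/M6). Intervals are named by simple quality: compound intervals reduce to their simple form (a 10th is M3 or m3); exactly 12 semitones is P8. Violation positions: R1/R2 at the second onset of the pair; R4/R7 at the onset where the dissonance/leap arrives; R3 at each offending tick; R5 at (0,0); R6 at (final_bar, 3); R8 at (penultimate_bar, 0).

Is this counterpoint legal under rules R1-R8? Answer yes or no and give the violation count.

No (17 violations)

bar 0: v0=G3 v1=G4 v2=D5 (P5)
bar 1: v0=E3 v1=B3 v2=F4 (m2)
bar 2: v0=G3 v1=E4 v2=A4 (M2)
bar 3: v0=E3 v1=G3 v2=G4 (m3)
bar 4: v0=F3 v1=F4 v2=E4 (M7)
bar 5: v0=D3 v1=A3 v2=E4 (M2)
bar 6: v0=E3 v1=G3 v2=B4 (P5)
bar 7: v0=A3 v1=F4 v2=C5 (m3)
bar 8: v0=G3 v1=G4 v2=D5 (P5)
  R2 @ bar1.0: G3/G4 P8 -> E3/B3 P5 similar
  R4 @ bar1.0: E3/F4 m2 untreated
  R4 @ bar2.0: G3/A4 M2 untreated
  R2 @ bar3.0: E4/A4 P4 -> G3/G4 P8 similar
  R2 @ bar4.0: E3/G3 m3 -> F3/F4 P8 similar
  R3 @ bar4.0: F4 above E4
  R4 @ bar4.0: F3/E4 M7 untreated
  R7 @ bar4.0: G3->F4 leap 10st
  R3 @ bar4.1: F4 above E4
  R3 @ bar4.2: F4 above E4
  R3 @ bar4.3: F4 above E4
  R2 @ bar5.0: F3/F4 P8 -> D3/A3 P5 similar
  R4 @ bar5.0: D3/E4 M2 untreated
  R2 @ bar6.0: D3/E4 M2 -> E3/B4 P5 similar
  R2 @ bar7.0: G3/B4 M3 -> F4/C5 P5 similar
  R7 @ bar7.0: G3->F4 leap 10st
  R1 @ bar8.0: F4/C5 P5 -> G4/D5 P5 similar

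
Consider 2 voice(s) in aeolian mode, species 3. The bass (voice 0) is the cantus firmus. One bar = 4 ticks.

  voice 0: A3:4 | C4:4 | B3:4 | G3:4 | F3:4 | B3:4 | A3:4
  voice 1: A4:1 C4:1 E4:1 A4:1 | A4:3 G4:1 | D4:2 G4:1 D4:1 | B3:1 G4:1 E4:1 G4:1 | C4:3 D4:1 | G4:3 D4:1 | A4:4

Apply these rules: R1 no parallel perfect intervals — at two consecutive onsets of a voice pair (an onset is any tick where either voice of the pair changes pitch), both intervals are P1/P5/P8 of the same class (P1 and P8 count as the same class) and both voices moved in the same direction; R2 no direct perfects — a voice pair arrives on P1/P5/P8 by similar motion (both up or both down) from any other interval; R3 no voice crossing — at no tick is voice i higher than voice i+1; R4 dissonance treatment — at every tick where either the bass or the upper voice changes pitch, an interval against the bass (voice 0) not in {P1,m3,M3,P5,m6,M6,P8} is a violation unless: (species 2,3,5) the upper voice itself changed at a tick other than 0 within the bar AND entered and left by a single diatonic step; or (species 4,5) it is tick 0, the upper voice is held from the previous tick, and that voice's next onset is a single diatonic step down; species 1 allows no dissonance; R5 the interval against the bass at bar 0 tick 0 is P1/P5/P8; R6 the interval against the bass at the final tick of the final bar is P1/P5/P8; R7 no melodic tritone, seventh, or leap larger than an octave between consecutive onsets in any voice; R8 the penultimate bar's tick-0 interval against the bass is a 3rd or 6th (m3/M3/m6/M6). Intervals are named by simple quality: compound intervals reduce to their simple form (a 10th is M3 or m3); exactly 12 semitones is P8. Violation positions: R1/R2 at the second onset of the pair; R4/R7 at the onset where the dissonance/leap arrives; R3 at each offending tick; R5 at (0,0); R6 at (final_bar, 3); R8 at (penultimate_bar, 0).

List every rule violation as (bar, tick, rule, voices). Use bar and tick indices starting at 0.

(4, 0, R2, (0, 1))
(5, 0, R7, (0,))

bar 0: v0=A3 v1=A4 downbeat P8
bar 1: v0=C4 v1=A4 downbeat M6
bar 2: v0=B3 v1=D4 downbeat m3
bar 3: v0=G3 v1=B3 downbeat M3
bar 4: v0=F3 v1=C4 downbeat P5
bar 5: v0=B3 v1=G4 downbeat m6
bar 6: v0=A3 v1=A4 downbeat P8
  -> R2 @ bar 4 tick 0 v(0, 1): G3/G4 P8 -> F3/C4 P5 similar
  -> R7 @ bar 5 tick 0 v(0,): F3->B3 leap 6st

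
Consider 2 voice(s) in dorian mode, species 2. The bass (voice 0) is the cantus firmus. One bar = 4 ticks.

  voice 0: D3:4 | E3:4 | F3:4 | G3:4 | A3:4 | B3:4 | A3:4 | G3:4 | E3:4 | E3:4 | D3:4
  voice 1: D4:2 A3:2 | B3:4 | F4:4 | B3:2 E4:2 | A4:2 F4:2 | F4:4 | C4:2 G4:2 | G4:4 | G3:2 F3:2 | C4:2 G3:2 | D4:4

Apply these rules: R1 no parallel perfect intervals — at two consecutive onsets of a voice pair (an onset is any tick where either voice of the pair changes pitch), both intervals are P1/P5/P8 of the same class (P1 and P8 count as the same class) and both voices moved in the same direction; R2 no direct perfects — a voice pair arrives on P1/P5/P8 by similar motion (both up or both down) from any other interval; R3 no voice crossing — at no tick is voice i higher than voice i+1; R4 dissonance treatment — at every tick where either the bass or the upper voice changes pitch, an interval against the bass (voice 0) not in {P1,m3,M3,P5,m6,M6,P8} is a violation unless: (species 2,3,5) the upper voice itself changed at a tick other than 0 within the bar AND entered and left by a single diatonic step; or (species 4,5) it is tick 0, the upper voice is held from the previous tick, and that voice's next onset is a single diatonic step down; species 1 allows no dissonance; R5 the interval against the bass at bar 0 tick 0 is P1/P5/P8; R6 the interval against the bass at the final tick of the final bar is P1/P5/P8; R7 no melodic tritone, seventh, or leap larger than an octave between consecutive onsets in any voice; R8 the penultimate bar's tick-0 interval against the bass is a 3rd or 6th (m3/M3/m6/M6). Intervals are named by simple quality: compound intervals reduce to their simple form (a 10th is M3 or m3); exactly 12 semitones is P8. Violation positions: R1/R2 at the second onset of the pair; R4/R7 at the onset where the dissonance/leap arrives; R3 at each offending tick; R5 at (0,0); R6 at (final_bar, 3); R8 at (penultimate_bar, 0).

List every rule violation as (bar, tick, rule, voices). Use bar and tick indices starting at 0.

bar 0: v0=D3 v1=D4 downbeat P8
bar 1: v0=E3 v1=B3 downbeat P5
bar 2: v0=F3 v1=F4 downbeat P8
bar 3: v0=G3 v1=B3 downbeat M3
bar 4: v0=A3 v1=A4 downbeat P8
bar 5: v0=B3 v1=F4 downbeat TT
bar 6: v0=A3 v1=C4 downbeat m3
bar 7: v0=G3 v1=G4 downbeat P8
bar 8: v0=E3 v1=G3 downbeat m3
bar 9: v0=E3 v1=C4 downbeat m6
bar 10: v0=D3 v1=D4 downbeat P8
  -> R1 @ bar 1 tick 0 v(0, 1): D3/A3 P5 -> E3/B3 P5 similar
  -> R2 @ bar 2 tick 0 v(0, 1): E3/B3 P5 -> F3/F4 P8 similar
  -> R7 @ bar 2 tick 0 v(1,): B3->F4 leap 6st
  -> R7 @ bar 3 tick 0 v(1,): F4->B3 leap 6st
  -> R2 @ bar 4 tick 0 v(0, 1): G3/E4 M6 -> A3/A4 P8 similar
  -> R4 @ bar 5 tick 0 v(0, 1): B3/F4 TT untreated
  -> R4 @ bar 6 tick 2 v(0, 1): A3/G4 m7 untreated
  -> R4 @ bar 8 tick 2 v(0, 1): E3/F3 m2 untreated

(1, 0, R1, (0, 1))
(2, 0, R2, (0, 1))
(2, 0, R7, (1,))
(3, 0, R7, (1,))
(4, 0, R2, (0, 1))
(5, 0, R4, (0, 1))
(6, 2, R4, (0, 1))
(8, 2, R4, (0, 1))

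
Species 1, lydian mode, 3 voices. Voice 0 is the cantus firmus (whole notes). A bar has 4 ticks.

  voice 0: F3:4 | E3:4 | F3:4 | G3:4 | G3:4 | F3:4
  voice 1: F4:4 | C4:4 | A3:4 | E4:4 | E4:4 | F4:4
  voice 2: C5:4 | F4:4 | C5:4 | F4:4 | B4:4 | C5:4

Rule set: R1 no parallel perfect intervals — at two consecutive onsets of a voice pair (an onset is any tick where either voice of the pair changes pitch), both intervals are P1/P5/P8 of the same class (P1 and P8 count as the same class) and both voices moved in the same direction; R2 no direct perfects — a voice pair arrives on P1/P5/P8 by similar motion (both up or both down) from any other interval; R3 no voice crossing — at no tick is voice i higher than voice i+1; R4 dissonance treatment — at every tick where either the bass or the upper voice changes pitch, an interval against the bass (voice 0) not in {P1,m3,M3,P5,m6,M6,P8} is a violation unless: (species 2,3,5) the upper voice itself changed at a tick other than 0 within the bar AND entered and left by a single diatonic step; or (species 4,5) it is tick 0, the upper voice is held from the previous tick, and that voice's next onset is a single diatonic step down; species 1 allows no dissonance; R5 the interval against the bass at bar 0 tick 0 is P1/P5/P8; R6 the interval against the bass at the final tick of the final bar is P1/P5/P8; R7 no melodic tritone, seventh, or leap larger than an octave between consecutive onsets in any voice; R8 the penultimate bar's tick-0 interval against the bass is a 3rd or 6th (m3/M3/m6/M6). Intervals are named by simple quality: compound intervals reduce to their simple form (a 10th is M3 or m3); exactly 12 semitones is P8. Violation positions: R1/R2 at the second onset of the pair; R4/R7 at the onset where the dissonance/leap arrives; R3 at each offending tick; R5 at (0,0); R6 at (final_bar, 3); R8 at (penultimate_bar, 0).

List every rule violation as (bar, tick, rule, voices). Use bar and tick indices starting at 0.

(1, 0, R4, (0, 2))
(2, 0, R2, (0, 2))
(3, 0, R4, (0, 2))
(4, 0, R7, (2,))
(5, 0, R1, (1, 2))

bar 0: v0=F3 v1=F4 v2=C5 downbeat P5
bar 1: v0=E3 v1=C4 v2=F4 downbeat m2
bar 2: v0=F3 v1=A3 v2=C5 downbeat P5
bar 3: v0=G3 v1=E4 v2=F4 downbeat m7
bar 4: v0=G3 v1=E4 v2=B4 downbeat M3
bar 5: v0=F3 v1=F4 v2=C5 downbeat P5
  -> R4 @ bar 1 tick 0 v(0, 2): E3/F4 m2 untreated
  -> R2 @ bar 2 tick 0 v(0, 2): E3/F4 m2 -> F3/C5 P5 similar
  -> R4 @ bar 3 tick 0 v(0, 2): G3/F4 m7 untreated
  -> R7 @ bar 4 tick 0 v(2,): F4->B4 leap 6st
  -> R1 @ bar 5 tick 0 v(1, 2): E4/B4 P5 -> F4/C5 P5 similar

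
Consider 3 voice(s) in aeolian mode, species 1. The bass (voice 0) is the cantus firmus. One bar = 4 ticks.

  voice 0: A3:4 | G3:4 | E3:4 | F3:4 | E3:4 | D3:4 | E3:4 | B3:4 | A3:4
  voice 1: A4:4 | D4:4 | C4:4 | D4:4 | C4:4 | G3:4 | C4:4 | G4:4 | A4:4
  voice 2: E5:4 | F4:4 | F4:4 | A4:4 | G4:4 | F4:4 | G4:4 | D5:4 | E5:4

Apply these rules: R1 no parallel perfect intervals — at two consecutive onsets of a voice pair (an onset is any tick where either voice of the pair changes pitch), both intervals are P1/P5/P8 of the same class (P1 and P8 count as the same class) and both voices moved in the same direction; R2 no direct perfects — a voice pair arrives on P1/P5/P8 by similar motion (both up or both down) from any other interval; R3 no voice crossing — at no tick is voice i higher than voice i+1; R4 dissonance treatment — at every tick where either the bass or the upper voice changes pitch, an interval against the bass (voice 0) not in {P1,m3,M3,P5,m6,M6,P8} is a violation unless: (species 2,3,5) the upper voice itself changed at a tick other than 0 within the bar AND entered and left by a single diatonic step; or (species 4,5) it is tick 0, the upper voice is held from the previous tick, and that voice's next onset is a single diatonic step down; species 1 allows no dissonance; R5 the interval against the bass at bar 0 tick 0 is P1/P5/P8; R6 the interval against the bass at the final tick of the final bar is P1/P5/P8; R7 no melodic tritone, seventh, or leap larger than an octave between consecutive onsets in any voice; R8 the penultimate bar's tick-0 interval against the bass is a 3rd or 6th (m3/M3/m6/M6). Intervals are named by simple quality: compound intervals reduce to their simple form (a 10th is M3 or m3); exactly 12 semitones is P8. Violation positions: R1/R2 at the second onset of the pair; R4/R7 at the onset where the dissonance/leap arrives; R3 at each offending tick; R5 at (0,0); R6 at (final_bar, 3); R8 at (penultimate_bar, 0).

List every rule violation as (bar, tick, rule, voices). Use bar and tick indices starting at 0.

(1, 0, R2, (0, 1))
(1, 0, R4, (0, 2))
(1, 0, R7, (2,))
(2, 0, R4, (0, 2))
(3, 0, R2, (1, 2))
(4, 0, R1, (1, 2))
(5, 0, R4, (0, 1))
(6, 0, R2, (1, 2))
(7, 0, R1, (1, 2))
(8, 0, R1, (1, 2))

bar 0: v0=A3 v1=A4 v2=E5 downbeat P5
bar 1: v0=G3 v1=D4 v2=F4 downbeat m7
bar 2: v0=E3 v1=C4 v2=F4 downbeat m2
bar 3: v0=F3 v1=D4 v2=A4 downbeat M3
bar 4: v0=E3 v1=C4 v2=G4 downbeat m3
bar 5: v0=D3 v1=G3 v2=F4 downbeat m3
bar 6: v0=E3 v1=C4 v2=G4 downbeat m3
bar 7: v0=B3 v1=G4 v2=D5 downbeat m3
bar 8: v0=A3 v1=A4 v2=E5 downbeat P5
  -> R2 @ bar 1 tick 0 v(0, 1): A3/A4 P8 -> G3/D4 P5 similar
  -> R4 @ bar 1 tick 0 v(0, 2): G3/F4 m7 untreated
  -> R7 @ bar 1 tick 0 v(2,): E5->F4 leap 11st
  -> R4 @ bar 2 tick 0 v(0, 2): E3/F4 m2 untreated
  -> R2 @ bar 3 tick 0 v(1, 2): C4/F4 P4 -> D4/A4 P5 similar
  -> R1 @ bar 4 tick 0 v(1, 2): D4/A4 P5 -> C4/G4 P5 similar
  -> R4 @ bar 5 tick 0 v(0, 1): D3/G3 P4 untreated
  -> R2 @ bar 6 tick 0 v(1, 2): G3/F4 m7 -> C4/G4 P5 similar
  -> R1 @ bar 7 tick 0 v(1, 2): C4/G4 P5 -> G4/D5 P5 similar
  -> R1 @ bar 8 tick 0 v(1, 2): G4/D5 P5 -> A4/E5 P5 similar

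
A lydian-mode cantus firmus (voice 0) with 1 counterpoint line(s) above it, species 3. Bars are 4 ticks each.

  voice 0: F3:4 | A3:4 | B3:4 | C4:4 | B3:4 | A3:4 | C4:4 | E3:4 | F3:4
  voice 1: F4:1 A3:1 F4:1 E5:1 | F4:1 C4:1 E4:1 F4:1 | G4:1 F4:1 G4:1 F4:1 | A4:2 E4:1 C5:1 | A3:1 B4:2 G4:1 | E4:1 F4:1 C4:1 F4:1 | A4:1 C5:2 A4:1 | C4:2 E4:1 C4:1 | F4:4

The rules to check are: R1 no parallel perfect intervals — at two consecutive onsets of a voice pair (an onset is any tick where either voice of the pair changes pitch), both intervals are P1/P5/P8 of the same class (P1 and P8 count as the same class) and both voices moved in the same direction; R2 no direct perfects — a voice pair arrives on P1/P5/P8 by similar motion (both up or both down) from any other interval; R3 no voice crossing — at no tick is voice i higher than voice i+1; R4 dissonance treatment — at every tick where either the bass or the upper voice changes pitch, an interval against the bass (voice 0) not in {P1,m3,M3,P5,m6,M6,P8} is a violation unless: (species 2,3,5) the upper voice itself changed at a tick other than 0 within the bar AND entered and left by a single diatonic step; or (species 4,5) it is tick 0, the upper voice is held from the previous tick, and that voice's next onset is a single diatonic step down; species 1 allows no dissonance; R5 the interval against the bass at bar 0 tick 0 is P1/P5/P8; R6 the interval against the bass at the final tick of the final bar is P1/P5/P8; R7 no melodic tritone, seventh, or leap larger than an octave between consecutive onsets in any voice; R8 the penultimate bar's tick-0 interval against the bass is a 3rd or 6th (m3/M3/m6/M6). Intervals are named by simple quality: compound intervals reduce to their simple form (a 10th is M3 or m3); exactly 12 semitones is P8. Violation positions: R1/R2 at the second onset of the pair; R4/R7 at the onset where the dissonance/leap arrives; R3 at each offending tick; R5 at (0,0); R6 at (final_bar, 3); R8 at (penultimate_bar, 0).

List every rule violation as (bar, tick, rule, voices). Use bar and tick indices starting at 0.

(0, 3, R4, (0, 1))
(0, 3, R7, (1,))
(1, 0, R7, (1,))
(2, 3, R4, (0, 1))
(4, 0, R3, (0, 1))
(4, 0, R4, (0, 1))
(4, 0, R7, (1,))
(4, 1, R7, (1,))
(5, 0, R2, (0, 1))
(8, 0, R2, (0, 1))

bar 0: v0=F3 v1=F4 downbeat P8
bar 1: v0=A3 v1=F4 downbeat m6
bar 2: v0=B3 v1=G4 downbeat m6
bar 3: v0=C4 v1=A4 downbeat M6
bar 4: v0=B3 v1=A3 downbeat M2
bar 5: v0=A3 v1=E4 downbeat P5
bar 6: v0=C4 v1=A4 downbeat M6
bar 7: v0=E3 v1=C4 downbeat m6
bar 8: v0=F3 v1=F4 downbeat P8
  -> R4 @ bar 0 tick 3 v(0, 1): F3/E5 M7 untreated
  -> R7 @ bar 0 tick 3 v(1,): F4->E5 leap 11st
  -> R7 @ bar 1 tick 0 v(1,): E5->F4 leap 11st
  -> R4 @ bar 2 tick 3 v(0, 1): B3/F4 TT untreated
  -> R3 @ bar 4 tick 0 v(0, 1): B3 above A3
  -> R4 @ bar 4 tick 0 v(0, 1): B3/A3 M2 untreated
  -> R7 @ bar 4 tick 0 v(1,): C5->A3 leap 15st
  -> R7 @ bar 4 tick 1 v(1,): A3->B4 leap 14st
  -> R2 @ bar 5 tick 0 v(0, 1): B3/G4 m6 -> A3/E4 P5 similar
  -> R2 @ bar 8 tick 0 v(0, 1): E3/C4 m6 -> F3/F4 P8 similar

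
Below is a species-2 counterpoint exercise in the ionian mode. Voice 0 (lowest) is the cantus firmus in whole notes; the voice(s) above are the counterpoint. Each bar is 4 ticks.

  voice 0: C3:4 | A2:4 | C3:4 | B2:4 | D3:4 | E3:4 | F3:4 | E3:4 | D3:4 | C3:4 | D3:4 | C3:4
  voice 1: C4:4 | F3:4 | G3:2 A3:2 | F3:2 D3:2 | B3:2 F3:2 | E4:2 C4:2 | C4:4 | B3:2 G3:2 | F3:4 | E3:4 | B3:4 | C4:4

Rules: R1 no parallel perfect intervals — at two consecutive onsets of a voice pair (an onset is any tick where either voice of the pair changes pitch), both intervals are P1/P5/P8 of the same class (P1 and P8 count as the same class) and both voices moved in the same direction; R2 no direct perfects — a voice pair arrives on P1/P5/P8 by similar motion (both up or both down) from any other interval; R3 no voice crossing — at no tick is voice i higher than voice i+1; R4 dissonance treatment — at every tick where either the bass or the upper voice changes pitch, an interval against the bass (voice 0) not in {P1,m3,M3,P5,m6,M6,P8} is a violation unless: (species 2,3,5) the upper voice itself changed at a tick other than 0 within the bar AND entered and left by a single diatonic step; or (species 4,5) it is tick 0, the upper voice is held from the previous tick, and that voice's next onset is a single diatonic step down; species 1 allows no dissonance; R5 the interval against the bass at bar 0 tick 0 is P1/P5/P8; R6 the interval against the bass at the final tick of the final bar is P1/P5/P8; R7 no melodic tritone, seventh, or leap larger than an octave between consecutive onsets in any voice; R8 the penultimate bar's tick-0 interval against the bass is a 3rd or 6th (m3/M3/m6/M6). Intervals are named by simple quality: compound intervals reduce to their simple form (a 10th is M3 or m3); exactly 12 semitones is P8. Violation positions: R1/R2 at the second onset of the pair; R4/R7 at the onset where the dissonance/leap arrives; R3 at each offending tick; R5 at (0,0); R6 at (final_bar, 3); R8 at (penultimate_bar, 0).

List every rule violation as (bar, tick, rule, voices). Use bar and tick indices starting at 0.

bar 0: v0=C3 v1=C4 downbeat P8
bar 1: v0=A2 v1=F3 downbeat m6
bar 2: v0=C3 v1=G3 downbeat P5
bar 3: v0=B2 v1=F3 downbeat TT
bar 4: v0=D3 v1=B3 downbeat M6
bar 5: v0=E3 v1=E4 downbeat P8
bar 6: v0=F3 v1=C4 downbeat P5
bar 7: v0=E3 v1=B3 downbeat P5
bar 8: v0=D3 v1=F3 downbeat m3
bar 9: v0=C3 v1=E3 downbeat M3
bar 10: v0=D3 v1=B3 downbeat M6
bar 11: v0=C3 v1=C4 downbeat P8
  -> R2 @ bar 2 tick 0 v(0, 1): A2/F3 m6 -> C3/G3 P5 similar
  -> R4 @ bar 3 tick 0 v(0, 1): B2/F3 TT untreated
  -> R7 @ bar 4 tick 2 v(1,): B3->F3 leap 6st
  -> R2 @ bar 5 tick 0 v(0, 1): D3/F3 m3 -> E3/E4 P8 similar
  -> R7 @ bar 5 tick 0 v(1,): F3->E4 leap 11st
  -> R1 @ bar 7 tick 0 v(0, 1): F3/C4 P5 -> E3/B3 P5 similar

(2, 0, R2, (0, 1))
(3, 0, R4, (0, 1))
(4, 2, R7, (1,))
(5, 0, R2, (0, 1))
(5, 0, R7, (1,))
(7, 0, R1, (0, 1))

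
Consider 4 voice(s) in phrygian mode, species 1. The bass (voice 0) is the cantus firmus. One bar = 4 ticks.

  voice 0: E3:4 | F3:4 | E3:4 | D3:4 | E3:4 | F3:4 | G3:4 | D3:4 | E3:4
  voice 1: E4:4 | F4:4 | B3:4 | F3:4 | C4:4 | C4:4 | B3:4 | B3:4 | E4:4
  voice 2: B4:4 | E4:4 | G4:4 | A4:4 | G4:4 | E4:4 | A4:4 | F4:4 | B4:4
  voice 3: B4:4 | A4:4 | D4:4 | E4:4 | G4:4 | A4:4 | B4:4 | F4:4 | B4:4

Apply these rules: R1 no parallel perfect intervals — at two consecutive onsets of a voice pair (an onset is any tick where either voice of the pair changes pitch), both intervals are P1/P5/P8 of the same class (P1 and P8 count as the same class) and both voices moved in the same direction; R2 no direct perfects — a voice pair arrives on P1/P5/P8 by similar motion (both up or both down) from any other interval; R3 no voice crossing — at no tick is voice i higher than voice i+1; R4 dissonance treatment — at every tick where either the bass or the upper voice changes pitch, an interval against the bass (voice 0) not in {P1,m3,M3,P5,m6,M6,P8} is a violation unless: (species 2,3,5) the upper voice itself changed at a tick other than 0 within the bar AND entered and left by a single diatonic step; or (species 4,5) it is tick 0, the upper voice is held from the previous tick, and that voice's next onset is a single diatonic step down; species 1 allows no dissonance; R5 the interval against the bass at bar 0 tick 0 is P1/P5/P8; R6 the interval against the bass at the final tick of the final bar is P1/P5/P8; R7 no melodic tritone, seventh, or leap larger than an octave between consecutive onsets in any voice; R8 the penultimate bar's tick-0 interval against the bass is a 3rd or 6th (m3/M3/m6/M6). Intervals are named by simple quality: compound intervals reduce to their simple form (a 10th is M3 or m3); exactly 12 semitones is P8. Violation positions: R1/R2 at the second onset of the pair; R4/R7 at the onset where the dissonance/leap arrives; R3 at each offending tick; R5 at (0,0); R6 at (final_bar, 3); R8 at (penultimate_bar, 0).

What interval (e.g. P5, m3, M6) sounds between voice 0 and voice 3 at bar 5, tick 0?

M3

voice 0=F3 voice 3=A4 -> M3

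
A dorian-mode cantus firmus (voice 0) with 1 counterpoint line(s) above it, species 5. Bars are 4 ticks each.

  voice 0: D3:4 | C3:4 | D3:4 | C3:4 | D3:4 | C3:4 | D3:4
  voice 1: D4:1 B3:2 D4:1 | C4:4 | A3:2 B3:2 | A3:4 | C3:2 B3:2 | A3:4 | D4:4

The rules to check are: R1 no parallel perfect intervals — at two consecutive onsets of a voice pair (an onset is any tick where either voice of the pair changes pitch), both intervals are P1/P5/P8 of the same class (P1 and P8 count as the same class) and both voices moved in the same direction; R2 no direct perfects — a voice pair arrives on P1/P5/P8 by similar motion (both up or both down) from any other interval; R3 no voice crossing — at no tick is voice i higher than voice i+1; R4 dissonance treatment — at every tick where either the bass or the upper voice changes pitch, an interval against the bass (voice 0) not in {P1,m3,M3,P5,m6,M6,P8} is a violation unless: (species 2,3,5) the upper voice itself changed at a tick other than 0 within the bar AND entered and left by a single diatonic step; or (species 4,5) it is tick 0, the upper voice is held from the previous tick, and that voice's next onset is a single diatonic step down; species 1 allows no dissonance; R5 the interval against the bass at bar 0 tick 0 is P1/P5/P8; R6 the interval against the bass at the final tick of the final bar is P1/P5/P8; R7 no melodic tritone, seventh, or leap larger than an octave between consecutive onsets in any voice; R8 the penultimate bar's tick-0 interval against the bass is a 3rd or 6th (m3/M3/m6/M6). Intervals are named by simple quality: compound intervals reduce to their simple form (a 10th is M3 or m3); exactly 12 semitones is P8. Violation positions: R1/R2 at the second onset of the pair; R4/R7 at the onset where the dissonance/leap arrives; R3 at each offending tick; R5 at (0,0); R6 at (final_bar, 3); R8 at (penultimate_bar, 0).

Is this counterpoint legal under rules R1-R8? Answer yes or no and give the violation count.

bar 0: v0=D3 v1=D4 (P8)
bar 1: v0=C3 v1=C4 (P8)
bar 2: v0=D3 v1=A3 (P5)
bar 3: v0=C3 v1=A3 (M6)
bar 4: v0=D3 v1=C3 (M2)
bar 5: v0=C3 v1=A3 (M6)
bar 6: v0=D3 v1=D4 (P8)
  R1 @ bar1.0: D3/D4 P8 -> C3/C4 P8 similar
  R3 @ bar4.0: D3 above C3
  R4 @ bar4.0: D3/C3 M2 untreated
  R3 @ bar4.1: D3 above C3
  R7 @ bar4.2: C3->B3 leap 11st
  R2 @ bar6.0: C3/A3 M6 -> D3/D4 P8 similar

No (6 violations)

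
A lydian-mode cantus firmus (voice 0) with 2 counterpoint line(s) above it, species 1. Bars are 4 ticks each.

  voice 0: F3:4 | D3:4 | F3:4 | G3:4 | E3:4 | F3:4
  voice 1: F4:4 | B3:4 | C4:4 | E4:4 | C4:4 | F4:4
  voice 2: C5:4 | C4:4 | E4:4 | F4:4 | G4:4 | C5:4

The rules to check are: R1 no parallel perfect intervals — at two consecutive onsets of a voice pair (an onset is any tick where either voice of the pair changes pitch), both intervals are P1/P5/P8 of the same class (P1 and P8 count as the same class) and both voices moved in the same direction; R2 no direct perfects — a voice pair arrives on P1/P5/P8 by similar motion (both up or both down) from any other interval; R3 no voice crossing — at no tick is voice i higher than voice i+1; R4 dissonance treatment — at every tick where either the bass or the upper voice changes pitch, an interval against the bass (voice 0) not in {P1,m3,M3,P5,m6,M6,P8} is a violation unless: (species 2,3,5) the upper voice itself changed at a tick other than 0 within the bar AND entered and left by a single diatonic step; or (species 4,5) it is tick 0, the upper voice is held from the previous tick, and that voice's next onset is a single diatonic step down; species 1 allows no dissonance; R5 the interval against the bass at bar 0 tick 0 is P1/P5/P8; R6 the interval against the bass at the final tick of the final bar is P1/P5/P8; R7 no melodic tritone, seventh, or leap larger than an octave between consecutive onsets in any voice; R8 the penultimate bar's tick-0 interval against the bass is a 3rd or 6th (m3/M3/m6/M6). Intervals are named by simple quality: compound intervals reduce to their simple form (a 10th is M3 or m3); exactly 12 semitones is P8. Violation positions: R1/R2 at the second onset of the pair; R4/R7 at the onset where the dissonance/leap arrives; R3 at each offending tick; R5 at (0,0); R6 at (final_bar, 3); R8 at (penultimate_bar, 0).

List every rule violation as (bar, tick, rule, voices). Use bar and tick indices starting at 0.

bar 0: v0=F3 v1=F4 v2=C5 downbeat P5
bar 1: v0=D3 v1=B3 v2=C4 downbeat m7
bar 2: v0=F3 v1=C4 v2=E4 downbeat M7
bar 3: v0=G3 v1=E4 v2=F4 downbeat m7
bar 4: v0=E3 v1=C4 v2=G4 downbeat m3
bar 5: v0=F3 v1=F4 v2=C5 downbeat P5
  -> R4 @ bar 1 tick 0 v(0, 2): D3/C4 m7 untreated
  -> R7 @ bar 1 tick 0 v(1,): F4->B3 leap 6st
  -> R2 @ bar 2 tick 0 v(0, 1): D3/B3 M6 -> F3/C4 P5 similar
  -> R4 @ bar 2 tick 0 v(0, 2): F3/E4 M7 untreated
  -> R4 @ bar 3 tick 0 v(0, 2): G3/F4 m7 untreated
  -> R1 @ bar 5 tick 0 v(1, 2): C4/G4 P5 -> F4/C5 P5 similar
  -> R2 @ bar 5 tick 0 v(0, 1): E3/C4 m6 -> F3/F4 P8 similar
  -> R2 @ bar 5 tick 0 v(0, 2): E3/G4 m3 -> F3/C5 P5 similar

(1, 0, R4, (0, 2))
(1, 0, R7, (1,))
(2, 0, R2, (0, 1))
(2, 0, R4, (0, 2))
(3, 0, R4, (0, 2))
(5, 0, R1, (1, 2))
(5, 0, R2, (0, 1))
(5, 0, R2, (0, 2))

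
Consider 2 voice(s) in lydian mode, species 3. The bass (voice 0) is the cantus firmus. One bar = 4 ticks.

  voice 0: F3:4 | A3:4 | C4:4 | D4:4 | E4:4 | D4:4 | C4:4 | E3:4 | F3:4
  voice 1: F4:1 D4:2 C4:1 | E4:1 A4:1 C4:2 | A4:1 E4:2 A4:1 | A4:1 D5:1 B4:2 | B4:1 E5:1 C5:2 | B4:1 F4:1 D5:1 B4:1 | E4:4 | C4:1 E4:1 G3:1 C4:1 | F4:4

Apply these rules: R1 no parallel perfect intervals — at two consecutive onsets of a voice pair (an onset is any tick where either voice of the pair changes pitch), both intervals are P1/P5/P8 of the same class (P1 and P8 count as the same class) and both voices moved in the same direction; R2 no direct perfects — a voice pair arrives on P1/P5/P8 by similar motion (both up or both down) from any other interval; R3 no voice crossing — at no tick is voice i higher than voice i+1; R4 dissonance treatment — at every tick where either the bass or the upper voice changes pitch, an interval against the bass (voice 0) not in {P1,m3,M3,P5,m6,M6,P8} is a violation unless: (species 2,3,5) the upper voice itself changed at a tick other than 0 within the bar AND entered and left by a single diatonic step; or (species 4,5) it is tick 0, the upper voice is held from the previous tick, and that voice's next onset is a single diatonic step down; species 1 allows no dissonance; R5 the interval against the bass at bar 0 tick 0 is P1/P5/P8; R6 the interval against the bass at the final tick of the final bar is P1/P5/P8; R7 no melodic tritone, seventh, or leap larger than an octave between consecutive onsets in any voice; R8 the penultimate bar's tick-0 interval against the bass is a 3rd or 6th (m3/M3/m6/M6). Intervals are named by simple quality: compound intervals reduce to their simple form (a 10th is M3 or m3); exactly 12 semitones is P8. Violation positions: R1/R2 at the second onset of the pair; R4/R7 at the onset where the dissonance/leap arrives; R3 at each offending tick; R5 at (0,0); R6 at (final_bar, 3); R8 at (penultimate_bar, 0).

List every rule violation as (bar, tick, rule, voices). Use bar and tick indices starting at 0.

bar 0: v0=F3 v1=F4 downbeat P8
bar 1: v0=A3 v1=E4 downbeat P5
bar 2: v0=C4 v1=A4 downbeat M6
bar 3: v0=D4 v1=A4 downbeat P5
bar 4: v0=E4 v1=B4 downbeat P5
bar 5: v0=D4 v1=B4 downbeat M6
bar 6: v0=C4 v1=E4 downbeat M3
bar 7: v0=E3 v1=C4 downbeat m6
bar 8: v0=F3 v1=F4 downbeat P8
  -> R1 @ bar 1 tick 0 v(0, 1): F3/C4 P5 -> A3/E4 P5 similar
  -> R7 @ bar 5 tick 1 v(1,): B4->F4 leap 6st
  -> R2 @ bar 8 tick 0 v(0, 1): E3/C4 m6 -> F3/F4 P8 similar

(1, 0, R1, (0, 1))
(5, 1, R7, (1,))
(8, 0, R2, (0, 1))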